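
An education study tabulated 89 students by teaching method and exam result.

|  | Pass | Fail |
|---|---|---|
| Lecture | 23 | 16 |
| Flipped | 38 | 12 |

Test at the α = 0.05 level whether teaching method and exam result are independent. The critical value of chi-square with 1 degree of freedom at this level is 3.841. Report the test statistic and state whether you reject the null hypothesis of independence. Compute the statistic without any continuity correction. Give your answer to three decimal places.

Row totals: 39, 50. Column totals: 61, 28. Grand total N = 89.
Expected counts (row total × column total / N):
  Lecture, Pass: 39×61/89 = 26.7303
  Lecture, Fail: 39×28/89 = 12.2697
  Flipped, Pass: 50×61/89 = 34.2697
  Flipped, Fail: 50×28/89 = 15.7303
Contributions (O − E)²/E:
  (23 − 26.7303)²/26.7303 = 0.5206
  (16 − 12.2697)²/12.2697 = 1.1341
  (38 − 34.2697)²/34.2697 = 0.4060
  (12 − 15.7303)²/15.7303 = 0.8846
χ² = 0.5206 + 1.1341 + 0.4060 + 0.8846 = 2.945
df = (2−1)(2−1) = 1. Since 2.945 < 3.841, fail to reject the null hypothesis of independence at α = 0.05.

2.945; fail to reject H₀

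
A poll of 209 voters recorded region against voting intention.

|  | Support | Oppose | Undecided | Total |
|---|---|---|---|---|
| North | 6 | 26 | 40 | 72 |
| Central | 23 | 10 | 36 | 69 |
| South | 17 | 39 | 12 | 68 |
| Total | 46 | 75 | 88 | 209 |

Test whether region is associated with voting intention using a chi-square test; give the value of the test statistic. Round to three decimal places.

42.364

Grand total N = 209.
Expected counts (row total × column total / N):
  North, Support: 72×46/209 = 15.8469
  North, Oppose: 72×75/209 = 25.8373
  North, Undecided: 72×88/209 = 30.3158
  Central, Support: 69×46/209 = 15.1866
  Central, Oppose: 69×75/209 = 24.7608
  Central, Undecided: 69×88/209 = 29.0526
  South, Support: 68×46/209 = 14.9665
  South, Oppose: 68×75/209 = 24.4019
  South, Undecided: 68×88/209 = 28.6316
Contributions (O − E)²/E:
  (6 − 15.8469)²/15.8469 = 6.1186
  (26 − 25.8373)²/25.8373 = 0.0010
  (40 − 30.3158)²/30.3158 = 3.0936
  (23 − 15.1866)²/15.1866 = 4.0199
  (10 − 24.7608)²/24.7608 = 8.7994
  (36 − 29.0526)²/29.0526 = 1.6613
  (17 − 14.9665)²/14.9665 = 0.2763
  (39 − 24.4019)²/24.4019 = 8.7331
  (12 − 28.6316)²/28.6316 = 9.6610
χ² = 6.1186 + 0.0010 + 3.0936 + 4.0199 + 8.7994 + 1.6613 + 0.2763 + 8.7331 + 9.6610 = 42.364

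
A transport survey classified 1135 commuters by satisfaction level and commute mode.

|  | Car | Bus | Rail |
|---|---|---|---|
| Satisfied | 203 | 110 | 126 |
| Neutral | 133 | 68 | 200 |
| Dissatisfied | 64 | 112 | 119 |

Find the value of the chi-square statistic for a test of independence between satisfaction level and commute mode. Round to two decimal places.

Row totals: 439, 401, 295. Column totals: 400, 290, 445. Grand total N = 1135.
Expected counts (row total × column total / N):
  Satisfied, Car: 439×400/1135 = 154.7137
  Satisfied, Bus: 439×290/1135 = 112.1674
  Satisfied, Rail: 439×445/1135 = 172.1189
  Neutral, Car: 401×400/1135 = 141.3216
  Neutral, Bus: 401×290/1135 = 102.4581
  Neutral, Rail: 401×445/1135 = 157.2203
  Dissatisfied, Car: 295×400/1135 = 103.9648
  Dissatisfied, Bus: 295×290/1135 = 75.3744
  Dissatisfied, Rail: 295×445/1135 = 115.6608
Contributions (O − E)²/E:
  (203 − 154.7137)²/154.7137 = 15.0702
  (110 − 112.1674)²/112.1674 = 0.0419
  (126 − 172.1189)²/172.1189 = 12.3575
  (133 − 141.3216)²/141.3216 = 0.4900
  (68 − 102.4581)²/102.4581 = 11.5887
  (200 − 157.2203)²/157.2203 = 11.6404
  (64 − 103.9648)²/103.9648 = 15.3628
  (112 − 75.3744)²/75.3744 = 17.7970
  (119 − 115.6608)²/115.6608 = 0.0964
χ² = 15.0702 + 0.0419 + 12.3575 + 0.4900 + 11.5887 + 11.6404 + 15.3628 + 17.7970 + 0.0964 = 84.44

84.44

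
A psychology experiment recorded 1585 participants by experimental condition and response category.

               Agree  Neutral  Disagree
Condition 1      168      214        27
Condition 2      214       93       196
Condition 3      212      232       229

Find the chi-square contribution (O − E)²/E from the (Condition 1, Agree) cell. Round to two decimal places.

Row total (Condition 1) = 409; column total (Agree) = 594; N = 1585.
Expected count E = 409 × 594 / 1585 = 153.278.
Contribution = (O − E)²/E = (168 − 153.278)² / 153.278 = 1.41.

1.41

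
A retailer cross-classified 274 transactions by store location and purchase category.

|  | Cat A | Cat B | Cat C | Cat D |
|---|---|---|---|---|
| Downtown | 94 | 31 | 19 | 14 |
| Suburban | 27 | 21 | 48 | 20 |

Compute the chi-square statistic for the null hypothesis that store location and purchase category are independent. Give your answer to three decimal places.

Row totals: 158, 116. Column totals: 121, 52, 67, 34. Grand total N = 274.
Expected counts (row total × column total / N):
  Downtown, Cat A: 158×121/274 = 69.7737
  Downtown, Cat B: 158×52/274 = 29.9854
  Downtown, Cat C: 158×67/274 = 38.6350
  Downtown, Cat D: 158×34/274 = 19.6058
  Suburban, Cat A: 116×121/274 = 51.2263
  Suburban, Cat B: 116×52/274 = 22.0146
  Suburban, Cat C: 116×67/274 = 28.3650
  Suburban, Cat D: 116×34/274 = 14.3942
Contributions (O − E)²/E:
  (94 − 69.7737)²/69.7737 = 8.4117
  (31 − 29.9854)²/29.9854 = 0.0343
  (19 − 38.6350)²/38.6350 = 9.9789
  (14 − 19.6058)²/19.6058 = 1.6028
  (27 − 51.2263)²/51.2263 = 11.4573
  (21 − 22.0146)²/22.0146 = 0.0468
  (48 − 28.3650)²/28.3650 = 13.5919
  (20 − 14.3942)²/14.3942 = 2.1832
χ² = 8.4117 + 0.0343 + 9.9789 + 1.6028 + 11.4573 + 0.0468 + 13.5919 + 2.1832 = 47.307

47.307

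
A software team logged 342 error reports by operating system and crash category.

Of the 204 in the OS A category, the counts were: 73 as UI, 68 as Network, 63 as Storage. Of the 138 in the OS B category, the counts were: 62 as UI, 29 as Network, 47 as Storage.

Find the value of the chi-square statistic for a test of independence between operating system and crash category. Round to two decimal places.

6.41

Row totals: 204, 138. Column totals: 135, 97, 110. Grand total N = 342.
Expected counts (row total × column total / N):
  OS A, UI: 204×135/342 = 80.526
  OS A, Network: 204×97/342 = 57.860
  OS A, Storage: 204×110/342 = 65.614
  OS B, UI: 138×135/342 = 54.474
  OS B, Network: 138×97/342 = 39.140
  OS B, Storage: 138×110/342 = 44.386
Contributions (O − E)²/E:
  (73 − 80.526)²/80.526 = 0.7034
  (68 − 57.860)²/57.860 = 1.7770
  (63 − 65.614)²/65.614 = 0.1041
  (62 − 54.474)²/54.474 = 1.0398
  (29 − 39.140)²/39.140 = 2.6270
  (47 − 44.386)²/44.386 = 0.1539
χ² = 0.7034 + 1.7770 + 0.1041 + 1.0398 + 2.6270 + 0.1539 = 6.41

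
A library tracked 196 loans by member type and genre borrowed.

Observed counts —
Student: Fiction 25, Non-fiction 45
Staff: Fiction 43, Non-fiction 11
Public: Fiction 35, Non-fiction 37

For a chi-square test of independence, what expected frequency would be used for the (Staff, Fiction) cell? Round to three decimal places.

28.378

Row total (Staff) = 54; column total (Fiction) = 103; grand total N = 196.
Expected count = (row total × column total) / N = 54 × 103 / 196 = 28.378.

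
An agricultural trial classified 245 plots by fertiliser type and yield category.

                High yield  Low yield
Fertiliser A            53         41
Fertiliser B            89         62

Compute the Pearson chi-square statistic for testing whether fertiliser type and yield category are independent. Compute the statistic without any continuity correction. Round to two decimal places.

0.16

Row totals: 94, 151. Column totals: 142, 103. Grand total N = 245.
Expected counts (row total × column total / N):
  Fertiliser A, High yield: 94×142/245 = 54.482
  Fertiliser A, Low yield: 94×103/245 = 39.518
  Fertiliser B, High yield: 151×142/245 = 87.518
  Fertiliser B, Low yield: 151×103/245 = 63.482
Contributions (O − E)²/E:
  (53 − 54.482)²/54.482 = 0.0403
  (41 − 39.518)²/39.518 = 0.0556
  (89 − 87.518)²/87.518 = 0.0251
  (62 − 63.482)²/63.482 = 0.0346
χ² = 0.0403 + 0.0556 + 0.0251 + 0.0346 = 0.16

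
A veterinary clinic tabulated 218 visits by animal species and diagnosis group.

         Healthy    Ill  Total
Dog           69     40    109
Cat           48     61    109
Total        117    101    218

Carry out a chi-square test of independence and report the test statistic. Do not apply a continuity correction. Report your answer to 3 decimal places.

8.136

Grand total N = 218.
Expected counts (row total × column total / N):
  Dog, Healthy: 109×117/218 = 58.5000
  Dog, Ill: 109×101/218 = 50.5000
  Cat, Healthy: 109×117/218 = 58.5000
  Cat, Ill: 109×101/218 = 50.5000
Contributions (O − E)²/E:
  (69 − 58.5000)²/58.5000 = 1.8846
  (40 − 50.5000)²/50.5000 = 2.1832
  (48 − 58.5000)²/58.5000 = 1.8846
  (61 − 50.5000)²/50.5000 = 2.1832
χ² = 1.8846 + 2.1832 + 1.8846 + 2.1832 = 8.136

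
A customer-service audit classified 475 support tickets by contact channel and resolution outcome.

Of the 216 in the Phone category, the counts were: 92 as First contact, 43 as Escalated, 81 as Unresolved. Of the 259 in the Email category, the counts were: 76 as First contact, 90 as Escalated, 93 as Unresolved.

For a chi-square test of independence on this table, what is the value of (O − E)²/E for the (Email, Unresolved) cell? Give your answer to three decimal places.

Row total (Email) = 259; column total (Unresolved) = 174; N = 475.
Expected count E = 259 × 174 / 475 = 94.8758.
Contribution = (O − E)²/E = (93 − 94.8758)² / 94.8758 = 0.037.

0.037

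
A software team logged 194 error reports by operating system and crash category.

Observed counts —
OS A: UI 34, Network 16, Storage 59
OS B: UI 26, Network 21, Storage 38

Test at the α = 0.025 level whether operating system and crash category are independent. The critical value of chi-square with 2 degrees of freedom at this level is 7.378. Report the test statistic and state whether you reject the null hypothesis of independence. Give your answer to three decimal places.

3.371; fail to reject H₀

Row totals: 109, 85. Column totals: 60, 37, 97. Grand total N = 194.
Expected counts (row total × column total / N):
  OS A, UI: 109×60/194 = 33.7113
  OS A, Network: 109×37/194 = 20.7887
  OS A, Storage: 109×97/194 = 54.5000
  OS B, UI: 85×60/194 = 26.2887
  OS B, Network: 85×37/194 = 16.2113
  OS B, Storage: 85×97/194 = 42.5000
Contributions (O − E)²/E:
  (34 − 33.7113)²/33.7113 = 0.0025
  (16 − 20.7887)²/20.7887 = 1.1031
  (59 − 54.5000)²/54.5000 = 0.3716
  (26 − 26.2887)²/26.2887 = 0.0032
  (21 − 16.2113)²/16.2113 = 1.4145
  (38 − 42.5000)²/42.5000 = 0.4765
χ² = 0.0025 + 1.1031 + 0.3716 + 0.0032 + 1.4145 + 0.4765 = 3.371
df = (2−1)(3−1) = 2. Since 3.371 < 7.378, fail to reject the null hypothesis of independence at α = 0.025.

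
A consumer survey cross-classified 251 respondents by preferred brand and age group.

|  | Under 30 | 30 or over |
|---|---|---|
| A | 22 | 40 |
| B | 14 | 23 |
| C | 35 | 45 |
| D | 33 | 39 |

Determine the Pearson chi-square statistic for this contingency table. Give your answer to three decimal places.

Row totals: 62, 37, 80, 72. Column totals: 104, 147. Grand total N = 251.
Expected counts (row total × column total / N):
  A, Under 30: 62×104/251 = 25.6892
  A, 30 or over: 62×147/251 = 36.3108
  B, Under 30: 37×104/251 = 15.3307
  B, 30 or over: 37×147/251 = 21.6693
  C, Under 30: 80×104/251 = 33.1474
  C, 30 or over: 80×147/251 = 46.8526
  D, Under 30: 72×104/251 = 29.8327
  D, 30 or over: 72×147/251 = 42.1673
Contributions (O − E)²/E:
  (22 − 25.6892)²/25.6892 = 0.5298
  (40 − 36.3108)²/36.3108 = 0.3748
  (14 − 15.3307)²/15.3307 = 0.1155
  (23 − 21.6693)²/21.6693 = 0.0817
  (35 − 33.1474)²/33.1474 = 0.1035
  (45 − 46.8526)²/46.8526 = 0.0733
  (33 − 29.8327)²/29.8327 = 0.3363
  (39 − 42.1673)²/42.1673 = 0.2379
χ² = 0.5298 + 0.3748 + 0.1155 + 0.0817 + 0.1035 + 0.0733 + 0.3363 + 0.2379 = 1.853

1.853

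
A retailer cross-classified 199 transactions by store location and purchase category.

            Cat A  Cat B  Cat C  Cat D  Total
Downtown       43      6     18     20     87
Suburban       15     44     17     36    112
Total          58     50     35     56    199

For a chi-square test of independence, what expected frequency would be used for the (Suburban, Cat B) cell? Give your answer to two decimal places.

Row total (Suburban) = 112; column total (Cat B) = 50; grand total N = 199.
Expected count = (row total × column total) / N = 112 × 50 / 199 = 28.14.

28.14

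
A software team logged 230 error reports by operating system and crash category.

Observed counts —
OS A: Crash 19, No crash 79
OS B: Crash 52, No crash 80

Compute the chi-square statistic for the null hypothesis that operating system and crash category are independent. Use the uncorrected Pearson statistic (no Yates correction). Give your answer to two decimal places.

Row totals: 98, 132. Column totals: 71, 159. Grand total N = 230.
Expected counts (row total × column total / N):
  OS A, Crash: 98×71/230 = 30.252
  OS A, No crash: 98×159/230 = 67.748
  OS B, Crash: 132×71/230 = 40.748
  OS B, No crash: 132×159/230 = 91.252
Contributions (O − E)²/E:
  (19 − 30.252)²/30.252 = 4.1851
  (79 − 67.748)²/67.748 = 1.8688
  (52 − 40.748)²/40.748 = 3.1071
  (80 − 91.252)²/91.252 = 1.3874
χ² = 4.1851 + 1.8688 + 3.1071 + 1.3874 = 10.55

10.55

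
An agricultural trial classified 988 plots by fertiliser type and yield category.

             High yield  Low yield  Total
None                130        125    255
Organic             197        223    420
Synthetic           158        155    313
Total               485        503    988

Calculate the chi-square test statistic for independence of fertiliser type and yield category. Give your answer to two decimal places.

1.41

Grand total N = 988.
Expected counts (row total × column total / N):
  None, High yield: 255×485/988 = 125.177
  None, Low yield: 255×503/988 = 129.823
  Organic, High yield: 420×485/988 = 206.174
  Organic, Low yield: 420×503/988 = 213.826
  Synthetic, High yield: 313×485/988 = 153.649
  Synthetic, Low yield: 313×503/988 = 159.351
Contributions (O − E)²/E:
  (130 − 125.177)²/125.177 = 0.1858
  (125 − 129.823)²/129.823 = 0.1792
  (197 − 206.174)²/206.174 = 0.4082
  (223 − 213.826)²/213.826 = 0.3936
  (158 − 153.649)²/153.649 = 0.1232
  (155 − 159.351)²/159.351 = 0.1188
χ² = 0.1858 + 0.1792 + 0.4082 + 0.3936 + 0.1232 + 0.1188 = 1.41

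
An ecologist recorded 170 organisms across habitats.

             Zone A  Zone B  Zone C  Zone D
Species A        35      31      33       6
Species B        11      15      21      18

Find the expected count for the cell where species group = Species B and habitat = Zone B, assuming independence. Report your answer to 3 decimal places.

17.588

Row total (Species B) = 65; column total (Zone B) = 46; grand total N = 170.
Expected count = (row total × column total) / N = 65 × 46 / 170 = 17.588.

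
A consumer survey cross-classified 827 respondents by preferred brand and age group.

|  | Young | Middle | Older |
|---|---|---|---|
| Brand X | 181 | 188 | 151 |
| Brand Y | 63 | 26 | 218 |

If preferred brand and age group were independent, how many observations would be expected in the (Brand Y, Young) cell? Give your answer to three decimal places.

90.578

Row total (Brand Y) = 307; column total (Young) = 244; grand total N = 827.
Expected count = (row total × column total) / N = 307 × 244 / 827 = 90.578.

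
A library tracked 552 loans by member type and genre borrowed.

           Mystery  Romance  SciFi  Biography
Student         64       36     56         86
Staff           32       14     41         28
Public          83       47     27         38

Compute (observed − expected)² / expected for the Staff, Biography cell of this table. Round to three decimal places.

Row total (Staff) = 115; column total (Biography) = 152; N = 552.
Expected count E = 115 × 152 / 552 = 31.6667.
Contribution = (O − E)²/E = (28 − 31.6667)² / 31.6667 = 0.425.

0.425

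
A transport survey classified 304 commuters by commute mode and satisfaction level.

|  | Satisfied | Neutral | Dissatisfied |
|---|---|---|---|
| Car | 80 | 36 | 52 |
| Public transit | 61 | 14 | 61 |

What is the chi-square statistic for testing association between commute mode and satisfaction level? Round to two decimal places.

Row totals: 168, 136. Column totals: 141, 50, 113. Grand total N = 304.
Expected counts (row total × column total / N):
  Car, Satisfied: 168×141/304 = 77.921
  Car, Neutral: 168×50/304 = 27.632
  Car, Dissatisfied: 168×113/304 = 62.447
  Public transit, Satisfied: 136×141/304 = 63.079
  Public transit, Neutral: 136×50/304 = 22.368
  Public transit, Dissatisfied: 136×113/304 = 50.553
Contributions (O − E)²/E:
  (80 − 77.921)²/77.921 = 0.0555
  (36 − 27.632)²/27.632 = 2.5341
  (52 − 62.447)²/62.447 = 1.7477
  (61 − 63.079)²/63.079 = 0.0685
  (14 − 22.368)²/22.368 = 3.1305
  (61 − 50.553)²/50.553 = 2.1589
χ² = 0.0555 + 2.5341 + 1.7477 + 0.0685 + 3.1305 + 2.1589 = 9.70

9.70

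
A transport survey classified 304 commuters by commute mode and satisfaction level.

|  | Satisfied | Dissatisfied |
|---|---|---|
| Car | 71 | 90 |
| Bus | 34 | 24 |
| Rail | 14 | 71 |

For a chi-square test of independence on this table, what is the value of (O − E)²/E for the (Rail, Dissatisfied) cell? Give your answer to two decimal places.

7.18

Row total (Rail) = 85; column total (Dissatisfied) = 185; N = 304.
Expected count E = 85 × 185 / 304 = 51.727.
Contribution = (O − E)²/E = (71 − 51.727)² / 51.727 = 7.18.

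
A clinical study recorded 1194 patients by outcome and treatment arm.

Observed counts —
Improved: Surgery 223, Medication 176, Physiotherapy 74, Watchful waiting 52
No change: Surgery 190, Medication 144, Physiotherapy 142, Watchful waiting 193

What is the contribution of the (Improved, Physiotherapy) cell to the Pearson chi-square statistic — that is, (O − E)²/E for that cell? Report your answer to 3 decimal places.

4.632

Row total (Improved) = 525; column total (Physiotherapy) = 216; N = 1194.
Expected count E = 525 × 216 / 1194 = 94.9749.
Contribution = (O − E)²/E = (74 − 94.9749)² / 94.9749 = 4.632.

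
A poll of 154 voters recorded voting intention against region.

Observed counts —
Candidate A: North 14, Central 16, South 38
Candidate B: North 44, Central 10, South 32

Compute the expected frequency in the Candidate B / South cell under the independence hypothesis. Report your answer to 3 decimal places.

Row total (Candidate B) = 86; column total (South) = 70; grand total N = 154.
Expected count = (row total × column total) / N = 86 × 70 / 154 = 39.091.

39.091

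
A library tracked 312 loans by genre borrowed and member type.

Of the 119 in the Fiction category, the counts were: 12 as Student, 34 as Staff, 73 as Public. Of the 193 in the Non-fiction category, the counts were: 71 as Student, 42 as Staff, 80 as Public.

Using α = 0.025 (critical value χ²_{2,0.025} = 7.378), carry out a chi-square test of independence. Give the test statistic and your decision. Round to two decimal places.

Row totals: 119, 193. Column totals: 83, 76, 153. Grand total N = 312.
Expected counts (row total × column total / N):
  Fiction, Student: 119×83/312 = 31.657
  Fiction, Staff: 119×76/312 = 28.987
  Fiction, Public: 119×153/312 = 58.356
  Non-fiction, Student: 193×83/312 = 51.343
  Non-fiction, Staff: 193×76/312 = 47.013
  Non-fiction, Public: 193×153/312 = 94.644
Contributions (O − E)²/E:
  (12 − 31.657)²/31.657 = 12.2058
  (34 − 28.987)²/28.987 = 0.8669
  (73 − 58.356)²/58.356 = 3.6748
  (71 − 51.343)²/51.343 = 7.5258
  (42 − 47.013)²/47.013 = 0.5345
  (80 − 94.644)²/94.644 = 2.2658
χ² = 12.2058 + 0.8669 + 3.6748 + 7.5258 + 0.5345 + 2.2658 = 27.07
df = (2−1)(3−1) = 2. Since 27.07 > 7.378, reject the null hypothesis of independence at α = 0.025.

27.07; reject H₀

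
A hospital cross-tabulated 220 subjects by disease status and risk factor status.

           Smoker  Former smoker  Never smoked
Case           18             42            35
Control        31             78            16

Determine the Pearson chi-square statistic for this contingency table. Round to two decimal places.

17.56

Row totals: 95, 125. Column totals: 49, 120, 51. Grand total N = 220.
Expected counts (row total × column total / N):
  Case, Smoker: 95×49/220 = 21.159
  Case, Former smoker: 95×120/220 = 51.818
  Case, Never smoked: 95×51/220 = 22.023
  Control, Smoker: 125×49/220 = 27.841
  Control, Former smoker: 125×120/220 = 68.182
  Control, Never smoked: 125×51/220 = 28.977
Contributions (O − E)²/E:
  (18 − 21.159)²/21.159 = 0.4716
  (42 − 51.818)²/51.818 = 1.8602
  (35 − 22.023)²/22.023 = 7.6467
  (31 − 27.841)²/27.841 = 0.3584
  (78 − 68.182)²/68.182 = 1.4138
  (16 − 28.977)²/28.977 = 5.8116
χ² = 0.4716 + 1.8602 + 7.6467 + 0.3584 + 1.4138 + 5.8116 = 17.56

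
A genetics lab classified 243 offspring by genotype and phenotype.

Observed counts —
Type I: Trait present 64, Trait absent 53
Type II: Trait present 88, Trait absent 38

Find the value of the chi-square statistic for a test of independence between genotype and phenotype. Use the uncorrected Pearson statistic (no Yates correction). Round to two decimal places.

Row totals: 117, 126. Column totals: 152, 91. Grand total N = 243.
Expected counts (row total × column total / N):
  Type I, Trait present: 117×152/243 = 73.185
  Type I, Trait absent: 117×91/243 = 43.815
  Type II, Trait present: 126×152/243 = 78.815
  Type II, Trait absent: 126×91/243 = 47.185
Contributions (O − E)²/E:
  (64 − 73.185)²/73.185 = 1.1528
  (53 − 43.815)²/43.815 = 1.9255
  (88 − 78.815)²/78.815 = 1.0704
  (38 − 47.185)²/47.185 = 1.7879
χ² = 1.1528 + 1.9255 + 1.0704 + 1.7879 = 5.94

5.94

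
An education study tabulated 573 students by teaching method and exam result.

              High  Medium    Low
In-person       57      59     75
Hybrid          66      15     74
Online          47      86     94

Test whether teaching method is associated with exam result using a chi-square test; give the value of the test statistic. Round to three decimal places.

Row totals: 191, 155, 227. Column totals: 170, 160, 243. Grand total N = 573.
Expected counts (row total × column total / N):
  In-person, High: 191×170/573 = 56.6667
  In-person, Medium: 191×160/573 = 53.3333
  In-person, Low: 191×243/573 = 81.0000
  Hybrid, High: 155×170/573 = 45.9860
  Hybrid, Medium: 155×160/573 = 43.2810
  Hybrid, Low: 155×243/573 = 65.7330
  Online, High: 227×170/573 = 67.3473
  Online, Medium: 227×160/573 = 63.3857
  Online, Low: 227×243/573 = 96.2670
Contributions (O − E)²/E:
  (57 − 56.6667)²/56.6667 = 0.0020
  (59 − 53.3333)²/53.3333 = 0.6021
  (75 − 81.0000)²/81.0000 = 0.4444
  (66 − 45.9860)²/45.9860 = 8.7105
  (15 − 43.2810)²/43.2810 = 18.4796
  (74 − 65.7330)²/65.7330 = 1.0397
  (47 − 67.3473)²/67.3473 = 6.1474
  (86 − 63.3857)²/63.3857 = 8.0682
  (94 − 96.2670)²/96.2670 = 0.0534
χ² = 0.0020 + 0.6021 + 0.4444 + 8.7105 + 18.4796 + 1.0397 + 6.1474 + 8.0682 + 0.0534 = 43.547

43.547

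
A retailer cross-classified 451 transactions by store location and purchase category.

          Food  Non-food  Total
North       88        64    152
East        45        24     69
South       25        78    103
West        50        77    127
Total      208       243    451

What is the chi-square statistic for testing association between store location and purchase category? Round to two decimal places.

Grand total N = 451.
Expected counts (row total × column total / N):
  North, Food: 152×208/451 = 70.102
  North, Non-food: 152×243/451 = 81.898
  East, Food: 69×208/451 = 31.823
  East, Non-food: 69×243/451 = 37.177
  South, Food: 103×208/451 = 47.503
  South, Non-food: 103×243/451 = 55.497
  West, Food: 127×208/451 = 58.572
  West, Non-food: 127×243/451 = 68.428
Contributions (O − E)²/E:
  (88 − 70.102)²/70.102 = 4.5696
  (64 − 81.898)²/81.898 = 3.9114
  (45 − 31.823)²/31.823 = 5.4562
  (24 − 37.177)²/37.177 = 4.6705
  (25 − 47.503)²/47.503 = 10.6601
  (78 − 55.497)²/55.497 = 9.1245
  (50 − 58.572)²/58.572 = 1.2545
  (77 − 68.428)²/68.428 = 1.0738
χ² = 4.5696 + 3.9114 + 5.4562 + 4.6705 + 10.6601 + 9.1245 + 1.2545 + 1.0738 = 40.72

40.72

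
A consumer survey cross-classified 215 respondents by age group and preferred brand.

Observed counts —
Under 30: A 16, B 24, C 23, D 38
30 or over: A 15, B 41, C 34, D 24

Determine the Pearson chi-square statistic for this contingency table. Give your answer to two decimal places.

9.01

Row totals: 101, 114. Column totals: 31, 65, 57, 62. Grand total N = 215.
Expected counts (row total × column total / N):
  Under 30, A: 101×31/215 = 14.563
  Under 30, B: 101×65/215 = 30.535
  Under 30, C: 101×57/215 = 26.777
  Under 30, D: 101×62/215 = 29.126
  30 or over, A: 114×31/215 = 16.437
  30 or over, B: 114×65/215 = 34.465
  30 or over, C: 114×57/215 = 30.223
  30 or over, D: 114×62/215 = 32.874
Contributions (O − E)²/E:
  (16 − 14.563)²/14.563 = 0.1418
  (24 − 30.535)²/30.535 = 1.3986
  (23 − 26.777)²/26.777 = 0.5328
  (38 − 29.126)²/29.126 = 2.7037
  (15 − 16.437)²/16.437 = 0.1256
  (41 − 34.465)²/34.465 = 1.2391
  (34 − 30.223)²/30.223 = 0.4720
  (24 − 32.874)²/32.874 = 2.3954
χ² = 0.1418 + 1.3986 + 0.5328 + 2.7037 + 0.1256 + 1.2391 + 0.4720 + 2.3954 = 9.01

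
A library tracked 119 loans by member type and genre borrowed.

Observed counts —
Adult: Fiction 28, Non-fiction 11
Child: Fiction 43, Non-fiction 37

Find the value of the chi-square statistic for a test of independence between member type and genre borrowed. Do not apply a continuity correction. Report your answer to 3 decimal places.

Row totals: 39, 80. Column totals: 71, 48. Grand total N = 119.
Expected counts (row total × column total / N):
  Adult, Fiction: 39×71/119 = 23.2689
  Adult, Non-fiction: 39×48/119 = 15.7311
  Child, Fiction: 80×71/119 = 47.7311
  Child, Non-fiction: 80×48/119 = 32.2689
Contributions (O − E)²/E:
  (28 − 23.2689)²/23.2689 = 0.9619
  (11 − 15.7311)²/15.7311 = 1.4229
  (43 − 47.7311)²/47.7311 = 0.4689
  (37 − 32.2689)²/32.2689 = 0.6936
χ² = 0.9619 + 1.4229 + 0.4689 + 0.6936 = 3.547

3.547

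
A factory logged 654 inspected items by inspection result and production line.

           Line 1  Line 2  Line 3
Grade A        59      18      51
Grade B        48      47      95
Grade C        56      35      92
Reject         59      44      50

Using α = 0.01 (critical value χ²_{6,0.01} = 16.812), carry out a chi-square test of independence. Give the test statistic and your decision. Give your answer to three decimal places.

27.660; reject H₀

Row totals: 128, 190, 183, 153. Column totals: 222, 144, 288. Grand total N = 654.
Expected counts (row total × column total / N):
  Grade A, Line 1: 128×222/654 = 43.4495
  Grade A, Line 2: 128×144/654 = 28.1835
  Grade A, Line 3: 128×288/654 = 56.3670
  Grade B, Line 1: 190×222/654 = 64.4954
  Grade B, Line 2: 190×144/654 = 41.8349
  Grade B, Line 3: 190×288/654 = 83.6697
  Grade C, Line 1: 183×222/654 = 62.1193
  Grade C, Line 2: 183×144/654 = 40.2936
  Grade C, Line 3: 183×288/654 = 80.5872
  Reject, Line 1: 153×222/654 = 51.9358
  Reject, Line 2: 153×144/654 = 33.6881
  Reject, Line 3: 153×288/654 = 67.3761
Contributions (O − E)²/E:
  (59 − 43.4495)²/43.4495 = 5.5655
  (18 − 28.1835)²/28.1835 = 3.6796
  (51 − 56.3670)²/56.3670 = 0.5110
  (48 − 64.4954)²/64.4954 = 4.2189
  (47 − 41.8349)²/41.8349 = 0.6377
  (95 − 83.6697)²/83.6697 = 1.5343
  (56 − 62.1193)²/62.1193 = 0.6028
  (35 − 40.2936)²/40.2936 = 0.6955
  (92 − 80.5872)²/80.5872 = 1.6163
  (59 − 51.9358)²/51.9358 = 0.9609
  (44 − 33.6881)²/33.6881 = 3.1565
  (50 − 67.3761)²/67.3761 = 4.4812
χ² = 5.5655 + 3.6796 + 0.5110 + 4.2189 + 0.6377 + 1.5343 + 0.6028 + 0.6955 + 1.6163 + 0.9609 + 3.1565 + 4.4812 = 27.660
df = (4−1)(3−1) = 6. Since 27.660 > 16.812, reject the null hypothesis of independence at α = 0.01.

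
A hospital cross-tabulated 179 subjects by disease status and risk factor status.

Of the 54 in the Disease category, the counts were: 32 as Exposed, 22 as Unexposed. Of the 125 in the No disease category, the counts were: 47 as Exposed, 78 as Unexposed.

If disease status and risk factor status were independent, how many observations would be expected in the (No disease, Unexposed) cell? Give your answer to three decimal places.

69.832

Row total (No disease) = 125; column total (Unexposed) = 100; grand total N = 179.
Expected count = (row total × column total) / N = 125 × 100 / 179 = 69.832.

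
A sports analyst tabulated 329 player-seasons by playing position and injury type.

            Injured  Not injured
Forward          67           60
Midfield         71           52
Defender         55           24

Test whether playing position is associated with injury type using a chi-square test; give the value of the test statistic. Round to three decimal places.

5.784

Row totals: 127, 123, 79. Column totals: 193, 136. Grand total N = 329.
Expected counts (row total × column total / N):
  Forward, Injured: 127×193/329 = 74.50152
  Forward, Not injured: 127×136/329 = 52.49848
  Midfield, Injured: 123×193/329 = 72.15502
  Midfield, Not injured: 123×136/329 = 50.84498
  Defender, Injured: 79×193/329 = 46.34347
  Defender, Not injured: 79×136/329 = 32.65653
Contributions (O − E)²/E:
  (67 − 74.50152)²/74.50152 = 0.7553
  (60 − 52.49848)²/52.49848 = 1.0719
  (71 − 72.15502)²/72.15502 = 0.0185
  (52 − 50.84498)²/50.84498 = 0.0262
  (55 − 46.34347)²/46.34347 = 1.6170
  (24 − 32.65653)²/32.65653 = 2.2947
χ² = 0.7553 + 1.0719 + 0.0185 + 0.0262 + 1.6170 + 2.2947 = 5.784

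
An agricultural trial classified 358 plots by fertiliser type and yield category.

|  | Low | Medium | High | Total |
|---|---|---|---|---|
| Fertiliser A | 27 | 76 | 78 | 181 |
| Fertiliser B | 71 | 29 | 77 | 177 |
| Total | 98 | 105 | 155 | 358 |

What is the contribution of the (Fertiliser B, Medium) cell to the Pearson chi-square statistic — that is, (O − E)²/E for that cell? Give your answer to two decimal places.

Row total (Fertiliser B) = 177; column total (Medium) = 105; N = 358.
Expected count E = 177 × 105 / 358 = 51.913.
Contribution = (O − E)²/E = (29 − 51.913)² / 51.913 = 10.11.

10.11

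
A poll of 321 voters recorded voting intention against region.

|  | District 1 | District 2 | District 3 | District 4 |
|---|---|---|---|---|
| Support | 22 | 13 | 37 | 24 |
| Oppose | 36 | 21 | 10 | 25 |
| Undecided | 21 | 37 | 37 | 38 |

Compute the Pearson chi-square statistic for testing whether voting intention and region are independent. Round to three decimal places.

Row totals: 96, 92, 133. Column totals: 79, 71, 84, 87. Grand total N = 321.
Expected counts (row total × column total / N):
  Support, District 1: 96×79/321 = 23.62617
  Support, District 2: 96×71/321 = 21.23364
  Support, District 3: 96×84/321 = 25.12150
  Support, District 4: 96×87/321 = 26.01869
  Oppose, District 1: 92×79/321 = 22.64174
  Oppose, District 2: 92×71/321 = 20.34891
  Oppose, District 3: 92×84/321 = 24.07477
  Oppose, District 4: 92×87/321 = 24.93458
  Undecided, District 1: 133×79/321 = 32.73209
  Undecided, District 2: 133×71/321 = 29.41745
  Undecided, District 3: 133×84/321 = 34.80374
  Undecided, District 4: 133×87/321 = 36.04673
Contributions (O − E)²/E:
  (22 − 23.62617)²/23.62617 = 0.1119
  (13 − 21.23364)²/21.23364 = 3.1927
  (37 − 25.12150)²/25.12150 = 5.6167
  (24 − 26.01869)²/26.01869 = 0.1566
  (36 − 22.64174)²/22.64174 = 7.8812
  (21 − 20.34891)²/20.34891 = 0.0208
  (10 − 24.07477)²/24.07477 = 8.2285
  (25 − 24.93458)²/24.93458 = 0.0002
  (21 − 32.73209)²/32.73209 = 4.2051
  (37 − 29.41745)²/29.41745 = 1.9545
  (37 − 34.80374)²/34.80374 = 0.1386
  (38 − 36.04673)²/36.04673 = 0.1058
χ² = 0.1119 + 3.1927 + 5.6167 + 0.1566 + 7.8812 + 0.0208 + 8.2285 + 0.0002 + 4.2051 + 1.9545 + 0.1386 + 0.1058 = 31.613

31.613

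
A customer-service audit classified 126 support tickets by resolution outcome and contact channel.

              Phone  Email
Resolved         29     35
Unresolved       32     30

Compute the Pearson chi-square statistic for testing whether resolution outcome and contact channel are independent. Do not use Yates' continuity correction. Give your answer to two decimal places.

0.50

Row totals: 64, 62. Column totals: 61, 65. Grand total N = 126.
Expected counts (row total × column total / N):
  Resolved, Phone: 64×61/126 = 30.984
  Resolved, Email: 64×65/126 = 33.016
  Unresolved, Phone: 62×61/126 = 30.016
  Unresolved, Email: 62×65/126 = 31.984
Contributions (O − E)²/E:
  (29 − 30.984)²/30.984 = 0.1270
  (35 − 33.016)²/33.016 = 0.1192
  (32 − 30.016)²/30.016 = 0.1311
  (30 − 31.984)²/31.984 = 0.1231
χ² = 0.1270 + 0.1192 + 0.1311 + 0.1231 = 0.50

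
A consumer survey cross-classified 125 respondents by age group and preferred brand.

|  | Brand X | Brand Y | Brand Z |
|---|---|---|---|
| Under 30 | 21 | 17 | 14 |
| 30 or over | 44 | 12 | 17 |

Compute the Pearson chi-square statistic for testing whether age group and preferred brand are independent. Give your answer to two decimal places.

Row totals: 52, 73. Column totals: 65, 29, 31. Grand total N = 125.
Expected counts (row total × column total / N):
  Under 30, Brand X: 52×65/125 = 27.040
  Under 30, Brand Y: 52×29/125 = 12.064
  Under 30, Brand Z: 52×31/125 = 12.896
  30 or over, Brand X: 73×65/125 = 37.960
  30 or over, Brand Y: 73×29/125 = 16.936
  30 or over, Brand Z: 73×31/125 = 18.104
Contributions (O − E)²/E:
  (21 − 27.040)²/27.040 = 1.3492
  (17 − 12.064)²/12.064 = 2.0196
  (14 − 12.896)²/12.896 = 0.0945
  (44 − 37.960)²/37.960 = 0.9611
  (12 − 16.936)²/16.936 = 1.4386
  (17 − 18.104)²/18.104 = 0.0673
χ² = 1.3492 + 2.0196 + 0.0945 + 0.9611 + 1.4386 + 0.0673 = 5.93

5.93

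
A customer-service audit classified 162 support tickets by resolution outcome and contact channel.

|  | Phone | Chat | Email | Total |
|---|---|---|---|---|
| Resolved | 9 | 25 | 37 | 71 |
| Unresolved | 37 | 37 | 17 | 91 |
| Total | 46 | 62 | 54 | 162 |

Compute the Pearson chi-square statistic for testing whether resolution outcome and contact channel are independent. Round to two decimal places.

Grand total N = 162.
Expected counts (row total × column total / N):
  Resolved, Phone: 71×46/162 = 20.160
  Resolved, Chat: 71×62/162 = 27.173
  Resolved, Email: 71×54/162 = 23.667
  Unresolved, Phone: 91×46/162 = 25.840
  Unresolved, Chat: 91×62/162 = 34.827
  Unresolved, Email: 91×54/162 = 30.333
Contributions (O − E)²/E:
  (9 − 20.160)²/20.160 = 6.1779
  (25 − 27.173)²/27.173 = 0.1738
  (37 − 23.667)²/23.667 = 7.5113
  (37 − 25.840)²/25.840 = 4.8199
  (37 − 34.827)²/34.827 = 0.1356
  (17 − 30.333)²/30.333 = 5.8606
χ² = 6.1779 + 0.1738 + 7.5113 + 4.8199 + 0.1356 + 5.8606 = 24.68

24.68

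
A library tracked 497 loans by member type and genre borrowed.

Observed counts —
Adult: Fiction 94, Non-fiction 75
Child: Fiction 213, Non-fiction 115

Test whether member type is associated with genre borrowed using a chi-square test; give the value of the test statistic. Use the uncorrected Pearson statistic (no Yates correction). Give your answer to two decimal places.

4.10

Row totals: 169, 328. Column totals: 307, 190. Grand total N = 497.
Expected counts (row total × column total / N):
  Adult, Fiction: 169×307/497 = 104.392
  Adult, Non-fiction: 169×190/497 = 64.608
  Child, Fiction: 328×307/497 = 202.608
  Child, Non-fiction: 328×190/497 = 125.392
Contributions (O − E)²/E:
  (94 − 104.392)²/104.392 = 1.0345
  (75 − 64.608)²/64.608 = 1.6715
  (213 − 202.608)²/202.608 = 0.5330
  (115 − 125.392)²/125.392 = 0.8612
χ² = 1.0345 + 1.6715 + 0.5330 + 0.8612 = 4.10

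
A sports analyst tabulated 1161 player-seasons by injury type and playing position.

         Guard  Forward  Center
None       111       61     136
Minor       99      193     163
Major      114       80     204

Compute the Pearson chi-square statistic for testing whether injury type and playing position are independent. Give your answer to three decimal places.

73.737

Row totals: 308, 455, 398. Column totals: 324, 334, 503. Grand total N = 1161.
Expected counts (row total × column total / N):
  None, Guard: 308×324/1161 = 85.9535
  None, Forward: 308×334/1161 = 88.6064
  None, Center: 308×503/1161 = 133.4401
  Minor, Guard: 455×324/1161 = 126.9767
  Minor, Forward: 455×334/1161 = 130.8958
  Minor, Center: 455×503/1161 = 197.1275
  Major, Guard: 398×324/1161 = 111.0698
  Major, Forward: 398×334/1161 = 114.4978
  Major, Center: 398×503/1161 = 172.4324
Contributions (O − E)²/E:
  (111 − 85.9535)²/85.9535 = 7.2984
  (61 − 88.6064)²/88.6064 = 8.6011
  (136 − 133.4401)²/133.4401 = 0.0491
  (99 − 126.9767)²/126.9767 = 6.1641
  (193 − 130.8958)²/130.8958 = 29.4657
  (163 − 197.1275)²/197.1275 = 5.9083
  (114 − 111.0698)²/111.0698 = 0.0773
  (80 − 114.4978)²/114.4978 = 10.3941
  (204 − 172.4324)²/172.4324 = 5.7792
χ² = 7.2984 + 8.6011 + 0.0491 + 6.1641 + 29.4657 + 5.9083 + 0.0773 + 10.3941 + 5.7792 = 73.737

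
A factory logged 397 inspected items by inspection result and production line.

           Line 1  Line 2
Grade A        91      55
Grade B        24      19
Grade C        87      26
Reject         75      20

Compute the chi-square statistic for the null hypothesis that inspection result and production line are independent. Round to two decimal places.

14.39

Row totals: 146, 43, 113, 95. Column totals: 277, 120. Grand total N = 397.
Expected counts (row total × column total / N):
  Grade A, Line 1: 146×277/397 = 101.869
  Grade A, Line 2: 146×120/397 = 44.131
  Grade B, Line 1: 43×277/397 = 30.003
  Grade B, Line 2: 43×120/397 = 12.997
  Grade C, Line 1: 113×277/397 = 78.844
  Grade C, Line 2: 113×120/397 = 34.156
  Reject, Line 1: 95×277/397 = 66.285
  Reject, Line 2: 95×120/397 = 28.715
Contributions (O − E)²/E:
  (91 − 101.869)²/101.869 = 1.1597
  (55 − 44.131)²/44.131 = 2.6769
  (24 − 30.003)²/30.003 = 1.2011
  (19 − 12.997)²/12.997 = 2.7726
  (87 − 78.844)²/78.844 = 0.8437
  (26 − 34.156)²/34.156 = 1.9475
  (75 − 66.285)²/66.285 = 1.1458
  (20 − 28.715)²/28.715 = 2.6450
χ² = 1.1597 + 2.6769 + 1.2011 + 2.7726 + 0.8437 + 1.9475 + 1.1458 + 2.6450 = 14.39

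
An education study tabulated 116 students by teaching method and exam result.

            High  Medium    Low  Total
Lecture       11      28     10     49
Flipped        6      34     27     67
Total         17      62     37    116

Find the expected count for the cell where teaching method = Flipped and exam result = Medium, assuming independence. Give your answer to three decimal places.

Row total (Flipped) = 67; column total (Medium) = 62; grand total N = 116.
Expected count = (row total × column total) / N = 67 × 62 / 116 = 35.810.

35.810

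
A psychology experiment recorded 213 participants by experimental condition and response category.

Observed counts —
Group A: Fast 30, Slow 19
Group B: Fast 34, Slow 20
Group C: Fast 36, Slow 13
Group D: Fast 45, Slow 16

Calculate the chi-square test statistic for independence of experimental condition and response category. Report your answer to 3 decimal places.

Row totals: 49, 54, 49, 61. Column totals: 145, 68. Grand total N = 213.
Expected counts (row total × column total / N):
  Group A, Fast: 49×145/213 = 33.3568
  Group A, Slow: 49×68/213 = 15.6432
  Group B, Fast: 54×145/213 = 36.7606
  Group B, Slow: 54×68/213 = 17.2394
  Group C, Fast: 49×145/213 = 33.3568
  Group C, Slow: 49×68/213 = 15.6432
  Group D, Fast: 61×145/213 = 41.5258
  Group D, Slow: 61×68/213 = 19.4742
Contributions (O − E)²/E:
  (30 − 33.3568)²/33.3568 = 0.3378
  (19 − 15.6432)²/15.6432 = 0.7203
  (34 − 36.7606)²/36.7606 = 0.2073
  (20 − 17.2394)²/17.2394 = 0.4421
  (36 − 33.3568)²/33.3568 = 0.2094
  (13 − 15.6432)²/15.6432 = 0.4466
  (45 − 41.5258)²/41.5258 = 0.2907
  (16 − 19.4742)²/19.4742 = 0.6198
χ² = 0.3378 + 0.7203 + 0.2073 + 0.4421 + 0.2094 + 0.4466 + 0.2907 + 0.6198 = 3.274

3.274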